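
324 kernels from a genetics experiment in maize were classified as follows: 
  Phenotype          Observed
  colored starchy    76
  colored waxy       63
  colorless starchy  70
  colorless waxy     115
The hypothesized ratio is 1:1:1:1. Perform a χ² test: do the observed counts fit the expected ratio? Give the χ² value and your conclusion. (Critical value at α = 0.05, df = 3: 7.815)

20.074; not consistent

Total ratio parts = 4. Expected numbers out of 324:
  colored starchy: 324 × 1/4 = 81
  colored waxy: 324 × 1/4 = 81
  colorless starchy: 324 × 1/4 = 81
  colorless waxy: 324 × 1/4 = 81
χ² = Σ (O − E)² / E
  colored starchy: (76 − 81)² / 81 = 0.3086
  colored waxy: (63 − 81)² / 81 = 4.0000
  colorless starchy: (70 − 81)² / 81 = 1.4938
  colorless waxy: (115 − 81)² / 81 = 14.2716
χ² = 0.3086 + 4.0000 + 1.4938 + 14.2716 = 20.074
Degrees of freedom = 4 − 1 = 3; critical value at α = 0.05 is 7.815.
Since 20.074 > 7.815, we reject the null hypothesis — the data do not fit the 1:1:1:1 ratio.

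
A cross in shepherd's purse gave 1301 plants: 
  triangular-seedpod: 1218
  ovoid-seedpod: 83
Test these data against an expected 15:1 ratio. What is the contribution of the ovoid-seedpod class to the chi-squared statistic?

0.035

Expected counts for N = 1301 under a 15:1 ratio (total parts = 16):
  triangular-seedpod: 1301 × 15/16 = 1219.6875
  ovoid-seedpod: 1301 × 1/16 = 81.3125
Contribution of ovoid-seedpod: (83 − 81.3125)² / 81.3125 = 0.0350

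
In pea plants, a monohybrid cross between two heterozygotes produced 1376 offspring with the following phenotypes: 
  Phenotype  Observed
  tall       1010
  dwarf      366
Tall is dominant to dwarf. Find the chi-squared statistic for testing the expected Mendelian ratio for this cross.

For a monohybrid cross between heterozygotes with complete dominance, the expected phenotypic ratio is 3:1.
Expected counts for N = 1376 under a 3:1 ratio (total parts = 4):
  tall: 1376 × 3/4 = 1032
  dwarf: 1376 × 1/4 = 344
χ² = Σ (O − E)² / E
  tall: (1010 − 1032)² / 1032 = 0.4690
  dwarf: (366 − 344)² / 344 = 1.4070
χ² = 0.4690 + 1.4070 = 1.876

1.876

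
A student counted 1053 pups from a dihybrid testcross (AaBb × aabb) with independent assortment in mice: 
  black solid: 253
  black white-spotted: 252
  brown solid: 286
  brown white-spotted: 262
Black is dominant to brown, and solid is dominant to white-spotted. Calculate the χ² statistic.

A dihybrid testcross with independent assortment gives a 1:1:1:1 ratio.
Total ratio parts = 4. Expected numbers out of 1053:
  black solid: 1053 × 1/4 = 263.25
  black white-spotted: 1053 × 1/4 = 263.25
  brown solid: 1053 × 1/4 = 263.25
  brown white-spotted: 1053 × 1/4 = 263.25
χ² = Σ (O − E)² / E
  black solid: (253 − 263.25)² / 263.25 = 0.3991
  black white-spotted: (252 − 263.25)² / 263.25 = 0.4808
  brown solid: (286 − 263.25)² / 263.25 = 1.9660
  brown white-spotted: (262 − 263.25)² / 263.25 = 0.0059
χ² = 0.3991 + 0.4808 + 1.9660 + 0.0059 = 2.8518 ≈ 2.852

2.852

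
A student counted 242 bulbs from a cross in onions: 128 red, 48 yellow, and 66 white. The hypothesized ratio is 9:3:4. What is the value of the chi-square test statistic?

1.137

Expected counts for N = 242 under a 9:3:4 ratio (total parts = 16):
  red: 242 × 9/16 = 136.125
  yellow: 242 × 3/16 = 45.375
  white: 242 × 4/16 = 60.5
χ² = Σ (O − E)² / E
  red: (128 − 136.125)² / 136.125 = 0.4850
  yellow: (48 − 45.375)² / 45.375 = 0.1519
  white: (66 − 60.5)² / 60.5 = 0.5000
χ² = 0.4850 + 0.1519 + 0.5000 = 1.1369 ≈ 1.137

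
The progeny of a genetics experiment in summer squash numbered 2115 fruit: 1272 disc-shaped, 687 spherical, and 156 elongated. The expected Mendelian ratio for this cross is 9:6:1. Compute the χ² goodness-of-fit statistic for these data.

Under the 9:6:1 hypothesis (Σ ratio = 16, N = 2115):
  disc-shaped: 2115 × 9/16 = 1189.6875
  spherical: 2115 × 6/16 = 793.125
  elongated: 2115 × 1/16 = 132.1875
χ² = Σ (O − E)² / E
  disc-shaped: (1272 − 1189.6875)² / 1189.6875 = 5.6951
  spherical: (687 − 793.125)² / 793.125 = 14.2002
  elongated: (156 − 132.1875)² / 132.1875 = 4.2896
χ² = 5.6951 + 14.2002 + 4.2896 = 24.1849 ≈ 24.185

24.185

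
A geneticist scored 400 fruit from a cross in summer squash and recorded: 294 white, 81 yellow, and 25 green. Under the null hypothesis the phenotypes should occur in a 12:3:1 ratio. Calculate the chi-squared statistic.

Under the 12:3:1 hypothesis (Σ ratio = 16, N = 400):
  white: 400 × 12/16 = 300
  yellow: 400 × 3/16 = 75
  green: 400 × 1/16 = 25
χ² = Σ (O − E)² / E
  white: (294 − 300)² / 300 = 0.1200
  yellow: (81 − 75)² / 75 = 0.4800
  green: (25 − 25)² / 25 = 0.0000
χ² = 0.1200 + 0.4800 + 0.0000 = 0.600

0.600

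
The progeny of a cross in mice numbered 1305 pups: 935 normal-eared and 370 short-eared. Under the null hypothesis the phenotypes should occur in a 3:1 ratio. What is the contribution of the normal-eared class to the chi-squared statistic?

Expected counts for N = 1305 under a 3:1 ratio (total parts = 4):
  normal-eared: 1305 × 3/4 = 978.75
  short-eared: 1305 × 1/4 = 326.25
Contribution of normal-eared: (935 − 978.75)² / 978.75 = 1.9556

1.956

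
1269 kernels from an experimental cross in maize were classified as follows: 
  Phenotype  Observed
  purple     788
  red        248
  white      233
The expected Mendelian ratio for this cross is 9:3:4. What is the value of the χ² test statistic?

Under the 9:3:4 hypothesis (Σ ratio = 16, N = 1269):
  purple: 1269 × 9/16 = 713.8125
  red: 1269 × 3/16 = 237.9375
  white: 1269 × 4/16 = 317.25
χ² = Σ (O − E)² / E
  purple: (788 − 713.8125)² / 713.8125 = 7.7104
  red: (248 − 237.9375)² / 237.9375 = 0.4255
  white: (233 − 317.25)² / 317.25 = 22.3737
χ² = 7.7104 + 0.4255 + 22.3737 = 30.5096 ≈ 30.510

30.510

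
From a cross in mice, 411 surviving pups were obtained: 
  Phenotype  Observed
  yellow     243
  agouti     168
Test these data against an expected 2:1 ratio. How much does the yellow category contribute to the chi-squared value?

3.507

Under the 2:1 hypothesis (Σ ratio = 3, N = 411):
  yellow: 411 × 2/3 = 274
  agouti: 411 × 1/3 = 137
Contribution of yellow: (243 − 274)² / 274 = 3.5073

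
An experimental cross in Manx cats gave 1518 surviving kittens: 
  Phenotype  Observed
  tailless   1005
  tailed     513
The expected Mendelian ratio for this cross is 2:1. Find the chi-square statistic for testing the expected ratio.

0.145

Under the 2:1 hypothesis (Σ ratio = 3, N = 1518):
  tailless: 1518 × 2/3 = 1012
  tailed: 1518 × 1/3 = 506
χ² = Σ (O − E)² / E
  tailless: (1005 − 1012)² / 1012 = 0.0484
  tailed: (513 − 506)² / 506 = 0.0968
χ² = 0.0484 + 0.0968 = 0.1452 ≈ 0.145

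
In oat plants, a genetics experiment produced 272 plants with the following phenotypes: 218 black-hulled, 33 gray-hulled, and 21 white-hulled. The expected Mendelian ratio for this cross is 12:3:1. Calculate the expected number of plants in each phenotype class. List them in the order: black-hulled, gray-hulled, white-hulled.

204, 51, 17

Total ratio parts = 16. Expected numbers out of 272:
  black-hulled: 272 × 12/16 = 204
  gray-hulled: 272 × 3/16 = 51
  white-hulled: 272 × 1/16 = 17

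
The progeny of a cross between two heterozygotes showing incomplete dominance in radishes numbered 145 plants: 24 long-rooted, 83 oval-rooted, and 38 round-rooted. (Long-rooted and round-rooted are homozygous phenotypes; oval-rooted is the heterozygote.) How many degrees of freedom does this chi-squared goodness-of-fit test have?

2

With incomplete dominance, a heterozygote × heterozygote cross gives a 1:2:1 phenotypic ratio.
A goodness-of-fit test with 3 phenotype classes has df = 3 − 1 = 2.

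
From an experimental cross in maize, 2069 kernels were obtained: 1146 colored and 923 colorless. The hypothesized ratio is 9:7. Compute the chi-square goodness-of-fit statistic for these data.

Expected counts for N = 2069 under a 9:7 ratio (total parts = 16):
  colored: 2069 × 9/16 = 1163.8125
  colorless: 2069 × 7/16 = 905.1875
χ² = Σ (O − E)² / E
  colored: (1146 − 1163.8125)² / 1163.8125 = 0.2726
  colorless: (923 − 905.1875)² / 905.1875 = 0.3505
χ² = 0.2726 + 0.3505 = 0.6231 ≈ 0.623

0.623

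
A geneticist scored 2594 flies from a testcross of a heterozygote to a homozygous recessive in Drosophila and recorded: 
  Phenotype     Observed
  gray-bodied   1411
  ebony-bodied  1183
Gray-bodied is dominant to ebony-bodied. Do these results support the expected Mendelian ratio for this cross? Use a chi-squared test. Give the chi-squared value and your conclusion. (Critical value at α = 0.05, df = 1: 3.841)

A testcross of a heterozygote (Aa × aa) gives a 1:1 phenotypic ratio.
The 1:1 ratio has 2 parts, so with N = 2594 the expected counts are:
  gray-bodied: 2594 × 1/2 = 1297
  ebony-bodied: 2594 × 1/2 = 1297
χ² = Σ (O − E)² / E
  gray-bodied: (1411 − 1297)² / 1297 = 10.0200
  ebony-bodied: (1183 − 1297)² / 1297 = 10.0200
χ² = 10.0200 + 10.0200 = 20.040
Degrees of freedom = 2 − 1 = 1; critical value at α = 0.05 is 3.841.
Since 20.040 > 3.841, we reject the null hypothesis — the data do not fit the 1:1 ratio.

20.040; not consistent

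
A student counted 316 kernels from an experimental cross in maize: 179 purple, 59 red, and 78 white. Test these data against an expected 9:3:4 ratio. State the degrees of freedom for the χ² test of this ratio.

2

A goodness-of-fit test with 3 phenotype classes has df = 3 − 1 = 2.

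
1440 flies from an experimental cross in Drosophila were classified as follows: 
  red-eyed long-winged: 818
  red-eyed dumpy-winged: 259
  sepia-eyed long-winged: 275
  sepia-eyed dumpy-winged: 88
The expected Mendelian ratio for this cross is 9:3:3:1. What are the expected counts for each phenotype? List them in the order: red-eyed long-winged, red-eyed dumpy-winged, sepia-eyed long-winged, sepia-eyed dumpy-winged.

Expected counts for N = 1440 under a 9:3:3:1 ratio (total parts = 16):
  red-eyed long-winged: 1440 × 9/16 = 810
  red-eyed dumpy-winged: 1440 × 3/16 = 270
  sepia-eyed long-winged: 1440 × 3/16 = 270
  sepia-eyed dumpy-winged: 1440 × 1/16 = 90

810, 270, 270, 90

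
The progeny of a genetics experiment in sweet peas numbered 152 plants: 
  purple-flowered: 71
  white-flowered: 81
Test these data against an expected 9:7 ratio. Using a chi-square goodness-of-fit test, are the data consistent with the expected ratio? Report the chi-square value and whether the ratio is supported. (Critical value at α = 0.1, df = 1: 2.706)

Under the 9:7 hypothesis (Σ ratio = 16, N = 152):
  purple-flowered: 152 × 9/16 = 85.5
  white-flowered: 152 × 7/16 = 66.5
χ² = Σ (O − E)² / E
  purple-flowered: (71 − 85.5)² / 85.5 = 2.4591
  white-flowered: (81 − 66.5)² / 66.5 = 3.1617
χ² = 2.4591 + 3.1617 = 5.6208 ≈ 5.621
Degrees of freedom = 2 − 1 = 1; critical value at α = 0.1 is 2.706.
Since 5.621 > 2.706, we reject the null hypothesis — the data do not fit the 9:7 ratio.

5.621; not consistent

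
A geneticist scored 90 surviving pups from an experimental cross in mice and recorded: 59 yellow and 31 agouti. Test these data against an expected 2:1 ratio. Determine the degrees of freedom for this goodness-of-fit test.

A goodness-of-fit test with 2 phenotype classes has df = 2 − 1 = 1.

1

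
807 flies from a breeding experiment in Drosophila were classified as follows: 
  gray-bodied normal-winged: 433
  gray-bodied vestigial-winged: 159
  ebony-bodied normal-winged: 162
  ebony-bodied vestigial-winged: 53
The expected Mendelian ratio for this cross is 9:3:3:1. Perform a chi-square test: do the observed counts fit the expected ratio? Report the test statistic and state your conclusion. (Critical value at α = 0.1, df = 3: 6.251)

Total ratio parts = 16. Expected numbers out of 807:
  gray-bodied normal-winged: 807 × 9/16 = 453.9375
  gray-bodied vestigial-winged: 807 × 3/16 = 151.3125
  ebony-bodied normal-winged: 807 × 3/16 = 151.3125
  ebony-bodied vestigial-winged: 807 × 1/16 = 50.4375
χ² = Σ (O − E)² / E
  gray-bodied normal-winged: (433 − 453.9375)² / 453.9375 = 0.9657
  gray-bodied vestigial-winged: (159 − 151.3125)² / 151.3125 = 0.3906
  ebony-bodied normal-winged: (162 − 151.3125)² / 151.3125 = 0.7549
  ebony-bodied vestigial-winged: (53 − 50.4375)² / 50.4375 = 0.1302
χ² = 0.9657 + 0.3906 + 0.7549 + 0.1302 = 2.2414 ≈ 2.241
Degrees of freedom = 4 − 1 = 3; critical value at α = 0.1 is 6.251.
Since 2.241 < 6.251, we fail to reject the null hypothesis — the data are consistent with the 9:3:3:1 ratio.

2.241; consistent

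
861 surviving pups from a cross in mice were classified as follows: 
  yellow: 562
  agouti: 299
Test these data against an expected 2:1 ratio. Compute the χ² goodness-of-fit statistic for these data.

Expected counts for N = 861 under a 2:1 ratio (total parts = 3):
  yellow: 861 × 2/3 = 574
  agouti: 861 × 1/3 = 287
χ² = Σ (O − E)² / E
  yellow: (562 − 574)² / 574 = 0.2509
  agouti: (299 − 287)² / 287 = 0.5017
χ² = 0.2509 + 0.5017 = 0.7526 ≈ 0.753

0.753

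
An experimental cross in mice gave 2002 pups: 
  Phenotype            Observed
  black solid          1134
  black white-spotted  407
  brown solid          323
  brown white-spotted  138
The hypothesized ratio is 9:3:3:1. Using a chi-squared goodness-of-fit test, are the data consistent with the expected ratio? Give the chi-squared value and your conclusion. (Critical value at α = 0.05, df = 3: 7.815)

11.352; not consistent

Total ratio parts = 16. Expected numbers out of 2002:
  black solid: 2002 × 9/16 = 1126.125
  black white-spotted: 2002 × 3/16 = 375.375
  brown solid: 2002 × 3/16 = 375.375
  brown white-spotted: 2002 × 1/16 = 125.125
χ² = Σ (O − E)² / E
  black solid: (1134 − 1126.125)² / 1126.125 = 0.0551
  black white-spotted: (407 − 375.375)² / 375.375 = 2.6644
  brown solid: (323 − 375.375)² / 375.375 = 7.3077
  brown white-spotted: (138 − 125.125)² / 125.125 = 1.3248
χ² = 0.0551 + 2.6644 + 7.3077 + 1.3248 = 11.352
Degrees of freedom = 4 − 1 = 3; critical value at α = 0.05 is 7.815.
Since 11.352 > 7.815, we reject the null hypothesis — the data do not fit the 9:3:3:1 ratio.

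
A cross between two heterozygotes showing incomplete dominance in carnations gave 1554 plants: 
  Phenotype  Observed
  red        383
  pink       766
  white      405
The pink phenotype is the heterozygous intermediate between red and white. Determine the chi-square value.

With incomplete dominance, a heterozygote × heterozygote cross gives a 1:2:1 phenotypic ratio.
Expected counts for N = 1554 under a 1:2:1 ratio (total parts = 4):
  red: 1554 × 1/4 = 388.5
  pink: 1554 × 2/4 = 777
  white: 1554 × 1/4 = 388.5
χ² = Σ (O − E)² / E
  red: (383 − 388.5)² / 388.5 = 0.0779
  pink: (766 − 777)² / 777 = 0.1557
  white: (405 − 388.5)² / 388.5 = 0.7008
χ² = 0.0779 + 0.1557 + 0.7008 = 0.9344 ≈ 0.934

0.934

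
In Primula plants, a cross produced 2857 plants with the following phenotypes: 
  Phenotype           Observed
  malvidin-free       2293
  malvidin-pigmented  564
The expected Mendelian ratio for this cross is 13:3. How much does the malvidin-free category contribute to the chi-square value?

0.345

Under the 13:3 hypothesis (Σ ratio = 16, N = 2857):
  malvidin-free: 2857 × 13/16 = 2321.3125
  malvidin-pigmented: 2857 × 3/16 = 535.6875
Contribution of malvidin-free: (2293 − 2321.3125)² / 2321.3125 = 0.3453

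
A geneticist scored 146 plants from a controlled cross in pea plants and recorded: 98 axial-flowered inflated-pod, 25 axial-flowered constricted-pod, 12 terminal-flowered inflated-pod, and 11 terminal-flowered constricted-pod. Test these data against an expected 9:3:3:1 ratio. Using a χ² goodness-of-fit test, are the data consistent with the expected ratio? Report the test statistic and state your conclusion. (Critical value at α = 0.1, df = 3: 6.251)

12.295; not consistent

Under the 9:3:3:1 hypothesis (Σ ratio = 16, N = 146):
  axial-flowered inflated-pod: 146 × 9/16 = 82.125
  axial-flowered constricted-pod: 146 × 3/16 = 27.375
  terminal-flowered inflated-pod: 146 × 3/16 = 27.375
  terminal-flowered constricted-pod: 146 × 1/16 = 9.125
χ² = Σ (O − E)² / E
  axial-flowered inflated-pod: (98 − 82.125)² / 82.125 = 3.0687
  axial-flowered constricted-pod: (25 − 27.375)² / 27.375 = 0.2061
  terminal-flowered inflated-pod: (12 − 27.375)² / 27.375 = 8.6353
  terminal-flowered constricted-pod: (11 − 9.125)² / 9.125 = 0.3853
χ² = 3.0687 + 0.2061 + 8.6353 + 0.3853 = 12.2954 ≈ 12.295
Degrees of freedom = 4 − 1 = 3; critical value at α = 0.1 is 6.251.
Since 12.295 > 6.251, we reject the null hypothesis — the data do not fit the 9:3:3:1 ratio.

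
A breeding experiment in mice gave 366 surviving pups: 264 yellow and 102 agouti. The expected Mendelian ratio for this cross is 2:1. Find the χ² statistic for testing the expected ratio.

Total ratio parts = 3. Expected numbers out of 366:
  yellow: 366 × 2/3 = 244
  agouti: 366 × 1/3 = 122
χ² = Σ (O − E)² / E
  yellow: (264 − 244)² / 244 = 1.6393
  agouti: (102 − 122)² / 122 = 3.2787
χ² = 1.6393 + 3.2787 = 4.918

4.918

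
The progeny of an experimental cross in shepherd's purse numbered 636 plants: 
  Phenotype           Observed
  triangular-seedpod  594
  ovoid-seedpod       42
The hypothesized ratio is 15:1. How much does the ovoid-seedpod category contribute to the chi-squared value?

0.127

Total ratio parts = 16. Expected numbers out of 636:
  triangular-seedpod: 636 × 15/16 = 596.25
  ovoid-seedpod: 636 × 1/16 = 39.75
Contribution of ovoid-seedpod: (42 − 39.75)² / 39.75 = 0.1274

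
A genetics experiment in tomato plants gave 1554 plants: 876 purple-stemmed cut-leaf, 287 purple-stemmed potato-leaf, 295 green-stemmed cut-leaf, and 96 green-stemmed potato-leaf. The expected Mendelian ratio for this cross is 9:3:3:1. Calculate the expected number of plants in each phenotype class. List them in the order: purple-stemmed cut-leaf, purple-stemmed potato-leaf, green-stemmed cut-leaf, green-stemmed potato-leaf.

874.125, 291.375, 291.375, 97.125

Under the 9:3:3:1 hypothesis (Σ ratio = 16, N = 1554):
  purple-stemmed cut-leaf: 1554 × 9/16 = 874.125
  purple-stemmed potato-leaf: 1554 × 3/16 = 291.375
  green-stemmed cut-leaf: 1554 × 3/16 = 291.375
  green-stemmed potato-leaf: 1554 × 1/16 = 97.125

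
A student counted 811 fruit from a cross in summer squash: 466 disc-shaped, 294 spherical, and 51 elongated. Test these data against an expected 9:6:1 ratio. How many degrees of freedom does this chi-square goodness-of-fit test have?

2

A goodness-of-fit test with 3 phenotype classes has df = 3 − 1 = 2.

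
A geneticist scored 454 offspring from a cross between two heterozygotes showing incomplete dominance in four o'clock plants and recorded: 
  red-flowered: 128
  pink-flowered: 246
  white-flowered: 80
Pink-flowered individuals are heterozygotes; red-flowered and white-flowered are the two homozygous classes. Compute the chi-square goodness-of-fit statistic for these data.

With incomplete dominance, a heterozygote × heterozygote cross gives a 1:2:1 phenotypic ratio.
The 1:2:1 ratio has 4 parts, so with N = 454 the expected counts are:
  red-flowered: 454 × 1/4 = 113.5
  pink-flowered: 454 × 2/4 = 227
  white-flowered: 454 × 1/4 = 113.5
χ² = Σ (O − E)² / E
  red-flowered: (128 − 113.5)² / 113.5 = 1.8524
  pink-flowered: (246 − 227)² / 227 = 1.5903
  white-flowered: (80 − 113.5)² / 113.5 = 9.8877
χ² = 1.8524 + 1.5903 + 9.8877 = 13.3304 ≈ 13.330

13.330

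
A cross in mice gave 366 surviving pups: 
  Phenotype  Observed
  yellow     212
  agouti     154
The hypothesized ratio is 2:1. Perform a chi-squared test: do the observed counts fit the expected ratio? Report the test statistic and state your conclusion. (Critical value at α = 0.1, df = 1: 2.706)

12.590; not consistent

Expected counts for N = 366 under a 2:1 ratio (total parts = 3):
  yellow: 366 × 2/3 = 244
  agouti: 366 × 1/3 = 122
χ² = Σ (O − E)² / E
  yellow: (212 − 244)² / 244 = 4.1967
  agouti: (154 − 122)² / 122 = 8.3934
χ² = 4.1967 + 8.3934 = 12.5901 ≈ 12.590
Degrees of freedom = 2 − 1 = 1; critical value at α = 0.1 is 2.706.
Since 12.590 > 2.706, we reject the null hypothesis — the data do not fit the 2:1 ratio.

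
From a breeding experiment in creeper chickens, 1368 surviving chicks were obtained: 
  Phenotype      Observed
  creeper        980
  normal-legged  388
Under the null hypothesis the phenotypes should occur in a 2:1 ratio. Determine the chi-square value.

Total ratio parts = 3. Expected numbers out of 1368:
  creeper: 1368 × 2/3 = 912
  normal-legged: 1368 × 1/3 = 456
χ² = Σ (O − E)² / E
  creeper: (980 − 912)² / 912 = 5.0702
  normal-legged: (388 − 456)² / 456 = 10.1404
χ² = 5.0702 + 10.1404 = 15.2106 ≈ 15.211

15.211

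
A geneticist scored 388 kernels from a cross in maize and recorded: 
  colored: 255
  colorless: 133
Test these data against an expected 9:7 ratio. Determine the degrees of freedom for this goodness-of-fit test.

A goodness-of-fit test with 2 phenotype classes has df = 2 − 1 = 1.

1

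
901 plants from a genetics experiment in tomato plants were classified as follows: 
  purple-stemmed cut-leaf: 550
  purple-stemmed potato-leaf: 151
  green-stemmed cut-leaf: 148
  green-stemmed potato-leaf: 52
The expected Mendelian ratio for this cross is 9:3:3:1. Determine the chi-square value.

Under the 9:3:3:1 hypothesis (Σ ratio = 16, N = 901):
  purple-stemmed cut-leaf: 901 × 9/16 = 506.8125
  purple-stemmed potato-leaf: 901 × 3/16 = 168.9375
  green-stemmed cut-leaf: 901 × 3/16 = 168.9375
  green-stemmed potato-leaf: 901 × 1/16 = 56.3125
χ² = Σ (O − E)² / E
  purple-stemmed cut-leaf: (550 − 506.8125)² / 506.8125 = 3.6802
  purple-stemmed potato-leaf: (151 − 168.9375)² / 168.9375 = 1.9046
  green-stemmed cut-leaf: (148 − 168.9375)² / 168.9375 = 2.5949
  green-stemmed potato-leaf: (52 − 56.3125)² / 56.3125 = 0.3303
χ² = 3.6802 + 1.9046 + 2.5949 + 0.3303 = 8.510

8.510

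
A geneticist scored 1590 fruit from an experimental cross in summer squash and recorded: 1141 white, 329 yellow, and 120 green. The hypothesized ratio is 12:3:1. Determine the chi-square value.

The 12:3:1 ratio has 16 parts, so with N = 1590 the expected counts are:
  white: 1590 × 12/16 = 1192.5
  yellow: 1590 × 3/16 = 298.125
  green: 1590 × 1/16 = 99.375
χ² = Σ (O − E)² / E
  white: (1141 − 1192.5)² / 1192.5 = 2.2241
  yellow: (329 − 298.125)² / 298.125 = 3.1975
  green: (120 − 99.375)² / 99.375 = 4.2807
χ² = 2.2241 + 3.1975 + 4.2807 = 9.7023 ≈ 9.702

9.702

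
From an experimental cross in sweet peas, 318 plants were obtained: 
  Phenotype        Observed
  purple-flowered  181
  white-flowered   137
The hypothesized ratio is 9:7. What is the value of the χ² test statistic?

Expected counts for N = 318 under a 9:7 ratio (total parts = 16):
  purple-flowered: 318 × 9/16 = 178.875
  white-flowered: 318 × 7/16 = 139.125
χ² = Σ (O − E)² / E
  purple-flowered: (181 − 178.875)² / 178.875 = 0.0252
  white-flowered: (137 − 139.125)² / 139.125 = 0.0325
χ² = 0.0252 + 0.0325 = 0.0577 ≈ 0.058

0.058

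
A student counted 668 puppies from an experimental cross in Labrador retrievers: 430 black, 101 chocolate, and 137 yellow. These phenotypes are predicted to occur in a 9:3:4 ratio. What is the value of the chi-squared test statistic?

17.917

Expected counts for N = 668 under a 9:3:4 ratio (total parts = 16):
  black: 668 × 9/16 = 375.75
  chocolate: 668 × 3/16 = 125.25
  yellow: 668 × 4/16 = 167
χ² = Σ (O − E)² / E
  black: (430 − 375.75)² / 375.75 = 7.8325
  chocolate: (101 − 125.25)² / 125.25 = 4.6951
  yellow: (137 − 167)² / 167 = 5.3892
χ² = 7.8325 + 4.6951 + 5.3892 = 17.9168 ≈ 17.917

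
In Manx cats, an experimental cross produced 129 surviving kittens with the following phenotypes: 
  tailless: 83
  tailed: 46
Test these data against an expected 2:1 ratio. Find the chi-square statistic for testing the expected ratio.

0.314

Expected counts for N = 129 under a 2:1 ratio (total parts = 3):
  tailless: 129 × 2/3 = 86
  tailed: 129 × 1/3 = 43
χ² = Σ (O − E)² / E
  tailless: (83 − 86)² / 86 = 0.1047
  tailed: (46 − 43)² / 43 = 0.2093
χ² = 0.1047 + 0.2093 = 0.314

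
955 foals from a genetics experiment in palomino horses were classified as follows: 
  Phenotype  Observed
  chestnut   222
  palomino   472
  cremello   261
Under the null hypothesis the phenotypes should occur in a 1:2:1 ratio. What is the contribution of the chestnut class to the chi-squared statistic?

Expected counts for N = 955 under a 1:2:1 ratio (total parts = 4):
  chestnut: 955 × 1/4 = 238.75
  palomino: 955 × 2/4 = 477.5
  cremello: 955 × 1/4 = 238.75
Contribution of chestnut: (222 − 238.75)² / 238.75 = 1.1751

1.175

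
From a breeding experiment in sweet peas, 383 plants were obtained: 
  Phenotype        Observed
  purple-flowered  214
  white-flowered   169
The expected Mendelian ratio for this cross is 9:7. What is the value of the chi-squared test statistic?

0.022

Expected counts for N = 383 under a 9:7 ratio (total parts = 16):
  purple-flowered: 383 × 9/16 = 215.4375
  white-flowered: 383 × 7/16 = 167.5625
χ² = Σ (O − E)² / E
  purple-flowered: (214 − 215.4375)² / 215.4375 = 0.0096
  white-flowered: (169 − 167.5625)² / 167.5625 = 0.0123
χ² = 0.0096 + 0.0123 = 0.0219 ≈ 0.022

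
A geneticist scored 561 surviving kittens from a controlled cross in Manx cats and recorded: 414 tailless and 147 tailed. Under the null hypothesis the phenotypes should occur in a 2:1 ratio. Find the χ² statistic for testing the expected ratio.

The 2:1 ratio has 3 parts, so with N = 561 the expected counts are:
  tailless: 561 × 2/3 = 374
  tailed: 561 × 1/3 = 187
χ² = Σ (O − E)² / E
  tailless: (414 − 374)² / 374 = 4.2781
  tailed: (147 − 187)² / 187 = 8.5561
χ² = 4.2781 + 8.5561 = 12.8342 ≈ 12.834

12.834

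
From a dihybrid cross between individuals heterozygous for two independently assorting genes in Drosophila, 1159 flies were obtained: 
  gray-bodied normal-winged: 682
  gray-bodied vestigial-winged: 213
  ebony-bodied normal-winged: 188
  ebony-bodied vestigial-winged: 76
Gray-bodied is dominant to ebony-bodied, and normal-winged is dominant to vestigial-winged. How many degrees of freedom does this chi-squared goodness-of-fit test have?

A dihybrid F₂ with independent assortment and complete dominance at both loci gives a 9:3:3:1 phenotypic ratio.
A goodness-of-fit test with 4 phenotype classes has df = 4 − 1 = 3.

3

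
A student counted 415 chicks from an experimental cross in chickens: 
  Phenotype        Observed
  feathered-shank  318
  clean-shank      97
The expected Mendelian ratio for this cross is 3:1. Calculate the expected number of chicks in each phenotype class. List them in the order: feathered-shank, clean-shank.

Expected counts for N = 415 under a 3:1 ratio (total parts = 4):
  feathered-shank: 415 × 3/4 = 311.25
  clean-shank: 415 × 1/4 = 103.75

311.25, 103.75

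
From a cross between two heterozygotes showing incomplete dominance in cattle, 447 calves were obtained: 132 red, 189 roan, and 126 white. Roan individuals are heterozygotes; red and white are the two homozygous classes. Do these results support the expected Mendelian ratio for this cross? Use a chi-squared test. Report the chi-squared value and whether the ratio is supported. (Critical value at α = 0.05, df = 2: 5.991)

With incomplete dominance, a heterozygote × heterozygote cross gives a 1:2:1 phenotypic ratio.
Expected counts for N = 447 under a 1:2:1 ratio (total parts = 4):
  red: 447 × 1/4 = 111.75
  roan: 447 × 2/4 = 223.5
  white: 447 × 1/4 = 111.75
χ² = Σ (O − E)² / E
  red: (132 − 111.75)² / 111.75 = 3.6695
  roan: (189 − 223.5)² / 223.5 = 5.3255
  white: (126 − 111.75)² / 111.75 = 1.8171
χ² = 3.6695 + 5.3255 + 1.8171 = 10.8121 ≈ 10.812
Degrees of freedom = 3 − 1 = 2; critical value at α = 0.05 is 5.991.
Since 10.812 > 5.991, we reject the null hypothesis — the data do not fit the 1:2:1 ratio.

10.812; not consistent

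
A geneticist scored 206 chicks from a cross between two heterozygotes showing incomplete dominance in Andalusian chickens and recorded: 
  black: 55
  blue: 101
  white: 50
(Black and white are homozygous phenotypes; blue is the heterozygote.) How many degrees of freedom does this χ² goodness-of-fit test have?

2

With incomplete dominance, a heterozygote × heterozygote cross gives a 1:2:1 phenotypic ratio.
A goodness-of-fit test with 3 phenotype classes has df = 3 − 1 = 2.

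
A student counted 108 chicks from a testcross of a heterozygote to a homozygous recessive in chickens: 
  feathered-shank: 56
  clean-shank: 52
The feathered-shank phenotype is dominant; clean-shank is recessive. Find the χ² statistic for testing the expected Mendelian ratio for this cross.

0.148

A testcross of a heterozygote (Aa × aa) gives a 1:1 phenotypic ratio.
Expected counts for N = 108 under a 1:1 ratio (total parts = 2):
  feathered-shank: 108 × 1/2 = 54
  clean-shank: 108 × 1/2 = 54
χ² = Σ (O − E)² / E
  feathered-shank: (56 − 54)² / 54 = 0.0741
  clean-shank: (52 − 54)² / 54 = 0.0741
χ² = 0.0741 + 0.0741 = 0.1482 ≈ 0.148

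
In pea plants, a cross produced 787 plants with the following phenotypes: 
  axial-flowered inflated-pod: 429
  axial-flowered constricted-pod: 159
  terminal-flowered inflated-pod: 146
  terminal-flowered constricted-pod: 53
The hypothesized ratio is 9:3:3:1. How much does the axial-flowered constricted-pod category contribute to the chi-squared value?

0.887

Total ratio parts = 16. Expected numbers out of 787:
  axial-flowered inflated-pod: 787 × 9/16 = 442.6875
  axial-flowered constricted-pod: 787 × 3/16 = 147.5625
  terminal-flowered inflated-pod: 787 × 3/16 = 147.5625
  terminal-flowered constricted-pod: 787 × 1/16 = 49.1875
Contribution of axial-flowered constricted-pod: (159 − 147.5625)² / 147.5625 = 0.8865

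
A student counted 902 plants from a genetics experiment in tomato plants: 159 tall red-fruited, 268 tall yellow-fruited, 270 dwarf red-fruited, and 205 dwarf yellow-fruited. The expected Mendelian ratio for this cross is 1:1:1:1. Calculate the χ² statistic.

Expected counts for N = 902 under a 1:1:1:1 ratio (total parts = 4):
  tall red-fruited: 902 × 1/4 = 225.5
  tall yellow-fruited: 902 × 1/4 = 225.5
  dwarf red-fruited: 902 × 1/4 = 225.5
  dwarf yellow-fruited: 902 × 1/4 = 225.5
χ² = Σ (O − E)² / E
  tall red-fruited: (159 − 225.5)² / 225.5 = 19.6109
  tall yellow-fruited: (268 − 225.5)² / 225.5 = 8.0100
  dwarf red-fruited: (270 − 225.5)² / 225.5 = 8.7816
  dwarf yellow-fruited: (205 − 225.5)² / 225.5 = 1.8636
χ² = 19.6109 + 8.0100 + 8.7816 + 1.8636 = 38.2661 ≈ 38.266

38.266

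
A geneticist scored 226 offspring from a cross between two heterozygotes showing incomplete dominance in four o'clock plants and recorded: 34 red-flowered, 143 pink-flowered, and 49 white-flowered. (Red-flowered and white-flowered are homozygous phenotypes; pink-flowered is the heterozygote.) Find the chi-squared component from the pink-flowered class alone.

With incomplete dominance, a heterozygote × heterozygote cross gives a 1:2:1 phenotypic ratio.
Total ratio parts = 4. Expected numbers out of 226:
  red-flowered: 226 × 1/4 = 56.5
  pink-flowered: 226 × 2/4 = 113
  white-flowered: 226 × 1/4 = 56.5
Contribution of pink-flowered: (143 − 113)² / 113 = 7.9646

7.965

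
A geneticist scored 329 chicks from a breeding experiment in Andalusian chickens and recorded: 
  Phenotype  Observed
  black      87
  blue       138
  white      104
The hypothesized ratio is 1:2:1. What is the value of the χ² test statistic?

10.295

Under the 1:2:1 hypothesis (Σ ratio = 4, N = 329):
  black: 329 × 1/4 = 82.25
  blue: 329 × 2/4 = 164.5
  white: 329 × 1/4 = 82.25
χ² = Σ (O − E)² / E
  black: (87 − 82.25)² / 82.25 = 0.2743
  blue: (138 − 164.5)² / 164.5 = 4.2690
  white: (104 − 82.25)² / 82.25 = 5.7515
χ² = 0.2743 + 4.2690 + 5.7515 = 10.2948 ≈ 10.295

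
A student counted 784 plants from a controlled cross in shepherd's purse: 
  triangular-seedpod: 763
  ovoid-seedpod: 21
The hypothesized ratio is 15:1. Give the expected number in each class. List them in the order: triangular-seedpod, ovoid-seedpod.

Under the 15:1 hypothesis (Σ ratio = 16, N = 784):
  triangular-seedpod: 784 × 15/16 = 735
  ovoid-seedpod: 784 × 1/16 = 49

735, 49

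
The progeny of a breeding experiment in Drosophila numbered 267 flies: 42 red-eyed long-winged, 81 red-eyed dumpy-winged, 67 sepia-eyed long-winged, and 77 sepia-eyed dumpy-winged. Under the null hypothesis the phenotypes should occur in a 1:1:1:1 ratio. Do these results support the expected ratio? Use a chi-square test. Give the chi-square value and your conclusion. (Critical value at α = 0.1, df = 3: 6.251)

13.794; not consistent

Under the 1:1:1:1 hypothesis (Σ ratio = 4, N = 267):
  red-eyed long-winged: 267 × 1/4 = 66.75
  red-eyed dumpy-winged: 267 × 1/4 = 66.75
  sepia-eyed long-winged: 267 × 1/4 = 66.75
  sepia-eyed dumpy-winged: 267 × 1/4 = 66.75
χ² = Σ (O − E)² / E
  red-eyed long-winged: (42 − 66.75)² / 66.75 = 9.1770
  red-eyed dumpy-winged: (81 − 66.75)² / 66.75 = 3.0421
  sepia-eyed long-winged: (67 − 66.75)² / 66.75 = 0.0009
  sepia-eyed dumpy-winged: (77 − 66.75)² / 66.75 = 1.5740
χ² = 9.1770 + 3.0421 + 0.0009 + 1.5740 = 13.794
Degrees of freedom = 4 − 1 = 3; critical value at α = 0.1 is 6.251.
Since 13.794 > 6.251, we reject the null hypothesis — the data do not fit the 1:1:1:1 ratio.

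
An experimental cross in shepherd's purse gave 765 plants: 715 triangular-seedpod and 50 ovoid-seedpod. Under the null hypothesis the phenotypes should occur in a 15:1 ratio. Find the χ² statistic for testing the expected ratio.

Under the 15:1 hypothesis (Σ ratio = 16, N = 765):
  triangular-seedpod: 765 × 15/16 = 717.1875
  ovoid-seedpod: 765 × 1/16 = 47.8125
χ² = Σ (O − E)² / E
  triangular-seedpod: (715 − 717.1875)² / 717.1875 = 0.0067
  ovoid-seedpod: (50 − 47.8125)² / 47.8125 = 0.1001
χ² = 0.0067 + 0.1001 = 0.1068 ≈ 0.107

0.107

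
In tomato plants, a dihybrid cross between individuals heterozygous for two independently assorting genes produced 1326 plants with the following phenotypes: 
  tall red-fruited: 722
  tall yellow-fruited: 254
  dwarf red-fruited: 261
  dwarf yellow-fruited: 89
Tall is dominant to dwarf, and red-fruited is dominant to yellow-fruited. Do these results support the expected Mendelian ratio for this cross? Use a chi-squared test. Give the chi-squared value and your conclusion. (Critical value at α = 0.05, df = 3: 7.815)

A dihybrid F₂ with independent assortment and complete dominance at both loci gives a 9:3:3:1 phenotypic ratio.
The 9:3:3:1 ratio has 16 parts, so with N = 1326 the expected counts are:
  tall red-fruited: 1326 × 9/16 = 745.875
  tall yellow-fruited: 1326 × 3/16 = 248.625
  dwarf red-fruited: 1326 × 3/16 = 248.625
  dwarf yellow-fruited: 1326 × 1/16 = 82.875
χ² = Σ (O − E)² / E
  tall red-fruited: (722 − 745.875)² / 745.875 = 0.7642
  tall yellow-fruited: (254 − 248.625)² / 248.625 = 0.1162
  dwarf red-fruited: (261 − 248.625)² / 248.625 = 0.6160
  dwarf yellow-fruited: (89 − 82.875)² / 82.875 = 0.4527
χ² = 0.7642 + 0.1162 + 0.6160 + 0.4527 = 1.9491 ≈ 1.949
Degrees of freedom = 4 − 1 = 3; critical value at α = 0.05 is 7.815.
Since 1.949 < 7.815, we fail to reject the null hypothesis — the data are consistent with the 9:3:3:1 ratio.

1.949; consistent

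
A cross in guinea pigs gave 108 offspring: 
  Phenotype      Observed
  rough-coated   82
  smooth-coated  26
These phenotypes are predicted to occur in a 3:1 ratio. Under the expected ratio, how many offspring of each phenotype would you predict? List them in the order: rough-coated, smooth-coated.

81, 27

The 3:1 ratio has 4 parts, so with N = 108 the expected counts are:
  rough-coated: 108 × 3/4 = 81
  smooth-coated: 108 × 1/4 = 27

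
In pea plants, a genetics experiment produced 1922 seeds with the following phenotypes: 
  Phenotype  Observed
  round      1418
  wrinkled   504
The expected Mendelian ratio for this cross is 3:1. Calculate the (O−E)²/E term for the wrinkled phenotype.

Expected counts for N = 1922 under a 3:1 ratio (total parts = 4):
  round: 1922 × 3/4 = 1441.5
  wrinkled: 1922 × 1/4 = 480.5
Contribution of wrinkled: (504 − 480.5)² / 480.5 = 1.1493

1.149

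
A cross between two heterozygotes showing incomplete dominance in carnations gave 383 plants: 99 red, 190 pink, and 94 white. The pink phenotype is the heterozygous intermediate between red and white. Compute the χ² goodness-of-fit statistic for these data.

0.154

With incomplete dominance, a heterozygote × heterozygote cross gives a 1:2:1 phenotypic ratio.
Under the 1:2:1 hypothesis (Σ ratio = 4, N = 383):
  red: 383 × 1/4 = 95.75
  pink: 383 × 2/4 = 191.5
  white: 383 × 1/4 = 95.75
χ² = Σ (O − E)² / E
  red: (99 − 95.75)² / 95.75 = 0.1103
  pink: (190 − 191.5)² / 191.5 = 0.0117
  white: (94 − 95.75)² / 95.75 = 0.0320
χ² = 0.1103 + 0.0117 + 0.0320 = 0.154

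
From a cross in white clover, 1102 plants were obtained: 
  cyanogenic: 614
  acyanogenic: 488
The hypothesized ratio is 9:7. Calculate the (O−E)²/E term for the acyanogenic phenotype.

The 9:7 ratio has 16 parts, so with N = 1102 the expected counts are:
  cyanogenic: 1102 × 9/16 = 619.875
  acyanogenic: 1102 × 7/16 = 482.125
Contribution of acyanogenic: (488 − 482.125)² / 482.125 = 0.0716

0.072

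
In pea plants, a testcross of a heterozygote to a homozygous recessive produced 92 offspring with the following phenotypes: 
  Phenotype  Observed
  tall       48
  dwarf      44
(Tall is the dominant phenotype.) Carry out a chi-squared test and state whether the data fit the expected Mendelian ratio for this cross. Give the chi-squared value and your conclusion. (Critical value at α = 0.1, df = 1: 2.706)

A testcross of a heterozygote (Aa × aa) gives a 1:1 phenotypic ratio.
The 1:1 ratio has 2 parts, so with N = 92 the expected counts are:
  tall: 92 × 1/2 = 46
  dwarf: 92 × 1/2 = 46
χ² = Σ (O − E)² / E
  tall: (48 − 46)² / 46 = 0.0870
  dwarf: (44 − 46)² / 46 = 0.0870
χ² = 0.0870 + 0.0870 = 0.174
Degrees of freedom = 2 − 1 = 1; critical value at α = 0.1 is 2.706.
Since 0.174 < 2.706, we fail to reject the null hypothesis — the data are consistent with the 1:1 ratio.

0.174; consistent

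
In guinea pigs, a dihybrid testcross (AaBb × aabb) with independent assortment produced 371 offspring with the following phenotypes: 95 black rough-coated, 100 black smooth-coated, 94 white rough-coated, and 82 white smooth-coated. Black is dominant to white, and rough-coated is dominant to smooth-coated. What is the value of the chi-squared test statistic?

1.884

A dihybrid testcross with independent assortment gives a 1:1:1:1 ratio.
Total ratio parts = 4. Expected numbers out of 371:
  black rough-coated: 371 × 1/4 = 92.75
  black smooth-coated: 371 × 1/4 = 92.75
  white rough-coated: 371 × 1/4 = 92.75
  white smooth-coated: 371 × 1/4 = 92.75
χ² = Σ (O − E)² / E
  black rough-coated: (95 − 92.75)² / 92.75 = 0.0546
  black smooth-coated: (100 − 92.75)² / 92.75 = 0.5667
  white rough-coated: (94 − 92.75)² / 92.75 = 0.0168
  white smooth-coated: (82 − 92.75)² / 92.75 = 1.2460
χ² = 0.0546 + 0.5667 + 0.0168 + 1.2460 = 1.8841 ≈ 1.884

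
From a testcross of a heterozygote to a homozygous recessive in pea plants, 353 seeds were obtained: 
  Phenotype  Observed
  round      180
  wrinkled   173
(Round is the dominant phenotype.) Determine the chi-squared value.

0.139

A testcross of a heterozygote (Aa × aa) gives a 1:1 phenotypic ratio.
Expected counts for N = 353 under a 1:1 ratio (total parts = 2):
  round: 353 × 1/2 = 176.5
  wrinkled: 353 × 1/2 = 176.5
χ² = Σ (O − E)² / E
  round: (180 − 176.5)² / 176.5 = 0.0694
  wrinkled: (173 − 176.5)² / 176.5 = 0.0694
χ² = 0.0694 + 0.0694 = 0.1388 ≈ 0.139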